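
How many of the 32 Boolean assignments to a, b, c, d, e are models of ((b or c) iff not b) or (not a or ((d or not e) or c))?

Initial set: {(((b or c) iff not b) or (not a or ((d or not e) or c)))}.
(((b or c) iff not b) or (not a or ((d or not e) or c))): β-rule — branch into ((b or c) iff not b)  //  (not a or ((d or not e) or c)).
  branch 1 (add ((b or c) iff not b)):
    ((b or c) iff not b): β-rule — branch into (b or c), not b  //  not (b or c), not not b.
      branch 1.1 (add (b or c), not b):
        (b or c): β-rule — branch into b  //  c.
          branch 1.1.1 (add b):
            × closes — contains both b and not b.
          branch 1.1.2 (add c):
            ○ open, literals {b=0, c=1}.
      branch 1.2 (add not (b or c), not not b):
        not (b or c): α-rule — add not b, not c.
        × closes — contains both b and not b.
  branch 2 (add (not a or ((d or not e) or c))):
    (not a or ((d or not e) or c)): β-rule — branch into not a  //  ((d or not e) or c).
      branch 2.1 (add not a):
        ○ open, literals {a=0}.
      branch 2.2 (add ((d or not e) or c)):
        ((d or not e) or c): β-rule — branch into (d or not e)  //  c.
          branch 2.2.1 (add (d or not e)):
            (d or not e): β-rule — branch into d  //  not e.
              branch 2.2.1.1 (add d):
                ○ open, literals {d=1}.
              branch 2.2.1.2 (add not e):
                ○ open, literals {e=0}.
          branch 2.2.2 (add c):
            ○ open, literals {c=1}.
2 branches closed, 5 open.
Each open branch fixes some atoms; the unmentioned ones are free. Counting distinct full assignments: branch {b=0, c=1} (a, d, e) contributes 8 new; branch {a=0} (b, c, d, e) contributes 12 new; branch {d=1} (a, b, c, e) contributes 6 new; branch {e=0} (a, b, c, d) contributes 3 new; branch {c=1} (a, b, d, e) contributes 1 new. Total: 30.

30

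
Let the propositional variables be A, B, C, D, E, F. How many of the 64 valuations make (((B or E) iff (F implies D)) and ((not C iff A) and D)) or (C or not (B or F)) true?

45

Initial set: {((((B or E) iff (F implies D)) and ((not C iff A) and D)) or (C or not (B or F)))}.
((((B or E) iff (F implies D)) and ((not C iff A) and D)) or (C or not (B or F))): β-rule — branch into (((B or E) iff (F implies D)) and ((not C iff A) and D))  //  (C or not (B or F)).
  branch 1 (add (((B or E) iff (F implies D)) and ((not C iff A) and D))):
    (((B or E) iff (F implies D)) and ((not C iff A) and D)): α-rule — add ((B or E) iff (F implies D)), ((not C iff A) and D).
    ((not C iff A) and D): α-rule — add (not C iff A), D.
    ((B or E) iff (F implies D)): β-rule — branch into (B or E), (F implies D)  //  not (B or E), not (F implies D).
      branch 1.1 (add (B or E), (F implies D)):
        (not C iff A): β-rule — branch into not C, A  //  not not C, not A.
          branch 1.1.1 (add not C, A):
            (B or E): β-rule — branch into B  //  E.
              branch 1.1.1.1 (add B):
                (F implies D): β-rule — branch into not F  //  D.
                  branch 1.1.1.1.1 (add not F):
                    ○ open, literals {A=true, B=true, C=false, D=true, F=false}.
                  branch 1.1.1.1.2 (add D):
                    ○ open, literals {A=true, B=true, C=false, D=true}.
              branch 1.1.1.2 (add E):
                (F implies D): β-rule — branch into not F  //  D.
                  branch 1.1.1.2.1 (add not F):
                    ○ open, literals {A=true, C=false, D=true, E=true, F=false}.
                  branch 1.1.1.2.2 (add D):
                    ○ open, literals {A=true, C=false, D=true, E=true}.
          branch 1.1.2 (add not not C, not A):
            (B or E): β-rule — branch into B  //  E.
              branch 1.1.2.1 (add B):
                (F implies D): β-rule — branch into not F  //  D.
                  branch 1.1.2.1.1 (add not F):
                    ○ open, literals {A=false, B=true, C=true, D=true, F=false}.
                  branch 1.1.2.1.2 (add D):
                    ○ open, literals {A=false, B=true, C=true, D=true}.
              branch 1.1.2.2 (add E):
                (F implies D): β-rule — branch into not F  //  D.
                  branch 1.1.2.2.1 (add not F):
                    ○ open, literals {A=false, C=true, D=true, E=true, F=false}.
                  branch 1.1.2.2.2 (add D):
                    ○ open, literals {A=false, C=true, D=true, E=true}.
      branch 1.2 (add not (B or E), not (F implies D)):
        not (B or E): α-rule — add not B, not E.
        not (F implies D): α-rule — add F, not D.
        × closes — contains both D and not D.
  branch 2 (add (C or not (B or F))):
    (C or not (B or F)): β-rule — branch into C  //  not (B or F).
      branch 2.1 (add C):
        ○ open, literals {C=true}.
      branch 2.2 (add not (B or F)):
        not (B or F): α-rule — add not B, not F.
        ○ open, literals {B=false, F=false}.
1 branch closed, 10 open.
Each open branch fixes some atoms; the unmentioned ones are free. Counting distinct full assignments: branch {A=true, B=true, C=false, D=true, F=false} (E) contributes 2 new; branch {A=true, B=true, C=false, D=true} (E, F) contributes 2 new; branch {A=true, C=false, D=true, E=true, F=false} (B) contributes 1 new; branch {A=true, C=false, D=true, E=true} (B, F) contributes 1 new; branch {A=false, B=true, C=true, D=true, F=false} (E) contributes 2 new; branch {A=false, B=true, C=true, D=true} (E, F) contributes 2 new; branch {A=false, C=true, D=true, E=true, F=false} (B) contributes 1 new; branch {A=false, C=true, D=true, E=true} (B, F) contributes 1 new; branch {C=true} (A, B, D, E, F) contributes 26 new; branch {B=false, F=false} (A, C, D, E) contributes 7 new. Total: 45.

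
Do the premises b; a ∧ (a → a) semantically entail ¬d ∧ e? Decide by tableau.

No

Initial set: {b; (a ∧ (a → a)); ¬(¬d ∧ e)}.
(a ∧ (a → a)): α-rule — add a, (a → a).
¬(¬d ∧ e): β-rule — branch into ¬¬d  //  ¬e.
  branch 1 (add ¬¬d):
    (a → a): β-rule — branch into ¬a  //  a.
      branch 1.1 (add ¬a):
        × closes — contains both a and ¬a.
      branch 1.2 (add a):
        ○ open, literals {a=1, b=1, d=1}.
  branch 2 (add ¬e):
    (a → a): β-rule — branch into ¬a  //  a.
      branch 2.1 (add ¬a):
        × closes — contains both a and ¬a.
      branch 2.2 (add a):
        ○ open, literals {a=1, b=1, e=0}.
2 branches closed, 2 open.
An open branch gives a countermodel: a=1, b=1, d=1 (unmentioned atoms arbitrary); the premises hold there but the conclusion fails.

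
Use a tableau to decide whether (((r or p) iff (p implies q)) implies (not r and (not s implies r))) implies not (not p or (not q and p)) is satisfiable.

Initial set: {((((r or p) iff (p implies q)) implies (not r and (not s implies r))) implies not (not p or (not q and p)))}.
((((r or p) iff (p implies q)) implies (not r and (not s implies r))) implies not (not p or (not q and p))): β-rule — branch into not (((r or p) iff (p implies q)) implies (not r and (not s implies r)))  //  not (not p or (not q and p)).
  branch 1 (add not (((r or p) iff (p implies q)) implies (not r and (not s implies r)))):
    not (((r or p) iff (p implies q)) implies (not r and (not s implies r))): α-rule — add ((r or p) iff (p implies q)), not (not r and (not s implies r)).
    ((r or p) iff (p implies q)): β-rule — branch into (r or p), (p implies q)  //  not (r or p), not (p implies q).
      branch 1.1 (add (r or p), (p implies q)):
        not (not r and (not s implies r)): β-rule — branch into not not r  //  not (not s implies r).
          branch 1.1.1 (add not not r):
            (r or p): β-rule — branch into r  //  p.
              branch 1.1.1.1 (add r):
                (p implies q): β-rule — branch into not p  //  q.
                  branch 1.1.1.1.1 (add not p):
                    ○ open, literals {p=false, r=true}.
                  branch 1.1.1.1.2 (add q):
                    ○ open, literals {q=true, r=true}.
              branch 1.1.1.2 (add p):
                (p implies q): β-rule — branch into not p  //  q.
                  branch 1.1.1.2.1 (add not p):
                    × closes — contains both p and not p.
                  branch 1.1.1.2.2 (add q):
                    ○ open, literals {p=true, q=true, r=true}.
          branch 1.1.2 (add not (not s implies r)):
            not (not s implies r): α-rule — add not s, not r.
            (r or p): β-rule — branch into r  //  p.
              branch 1.1.2.1 (add r):
                × closes — contains both r and not r.
              branch 1.1.2.2 (add p):
                (p implies q): β-rule — branch into not p  //  q.
                  branch 1.1.2.2.1 (add not p):
                    × closes — contains both p and not p.
                  branch 1.1.2.2.2 (add q):
                    ○ open, literals {p=true, q=true, r=false, s=false}.
      branch 1.2 (add not (r or p), not (p implies q)):
        not (r or p): α-rule — add not r, not p.
        not (p implies q): α-rule — add p, not q.
        × closes — contains both p and not p.
  branch 2 (add not (not p or (not q and p))):
    not (not p or (not q and p)): α-rule — add not not p, not (not q and p).
    not (not q and p): β-rule — branch into not not q  //  not p.
      branch 2.1 (add not not q):
        ○ open, literals {p=true, q=true}.
      branch 2.2 (add not p):
        × closes — contains both p and not p.
5 branches closed, 5 open.
An open branch gives a satisfying assignment: p=false, r=true.

Satisfiable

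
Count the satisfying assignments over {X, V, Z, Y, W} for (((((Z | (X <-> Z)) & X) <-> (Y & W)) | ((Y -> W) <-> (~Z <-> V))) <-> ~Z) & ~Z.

14

Initial set: {T ((((((Z | (X <-> Z)) & X) <-> (Y & W)) | ((Y -> W) <-> (~Z <-> V))) <-> ~Z) & ~Z)}.
T ((((((Z | (X <-> Z)) & X) <-> (Y & W)) | ((Y -> W) <-> (~Z <-> V))) <-> ~Z) & ~Z): α-rule — add T (((((Z | (X <-> Z)) & X) <-> (Y & W)) | ((Y -> W) <-> (~Z <-> V))) <-> ~Z), T ~Z.
T (((((Z | (X <-> Z)) & X) <-> (Y & W)) | ((Y -> W) <-> (~Z <-> V))) <-> ~Z): β-rule — branch into T ((((Z | (X <-> Z)) & X) <-> (Y & W)) | ((Y -> W) <-> (~Z <-> V))), T ~Z  //  F ((((Z | (X <-> Z)) & X) <-> (Y & W)) | ((Y -> W) <-> (~Z <-> V))), F ~Z.
  branch 1 (add T ((((Z | (X <-> Z)) & X) <-> (Y & W)) | ((Y -> W) <-> (~Z <-> V))), T ~Z):
    T ((((Z | (X <-> Z)) & X) <-> (Y & W)) | ((Y -> W) <-> (~Z <-> V))): β-rule — branch into T (((Z | (X <-> Z)) & X) <-> (Y & W))  //  T ((Y -> W) <-> (~Z <-> V)).
      branch 1.1 (add T (((Z | (X <-> Z)) & X) <-> (Y & W))):
        T (((Z | (X <-> Z)) & X) <-> (Y & W)): β-rule — branch into T ((Z | (X <-> Z)) & X), T (Y & W)  //  F ((Z | (X <-> Z)) & X), F (Y & W).
          branch 1.1.1 (add T ((Z | (X <-> Z)) & X), T (Y & W)):
            T ((Z | (X <-> Z)) & X): α-rule — add T (Z | (X <-> Z)), T X.
            T (Y & W): α-rule — add T Y, T W.
            T (Z | (X <-> Z)): β-rule — branch into T Z  //  T (X <-> Z).
              branch 1.1.1.1 (add T Z):
                × closes — contains both Z and ~Z.
              branch 1.1.1.2 (add T (X <-> Z)):
                T (X <-> Z): β-rule — branch into T X, T Z  //  F X, F Z.
                  branch 1.1.1.2.1 (add T X, T Z):
                    × closes — contains both Z and ~Z.
                  branch 1.1.1.2.2 (add F X, F Z):
                    × closes — contains both X and ~X.
          branch 1.1.2 (add F ((Z | (X <-> Z)) & X), F (Y & W)):
            F ((Z | (X <-> Z)) & X): β-rule — branch into F (Z | (X <-> Z))  //  F X.
              branch 1.1.2.1 (add F (Z | (X <-> Z))):
                F (Z | (X <-> Z)): α-rule — add F Z, F (X <-> Z).
                F (Y & W): β-rule — branch into F Y  //  F W.
                  branch 1.1.2.1.1 (add F Y):
                    F (X <-> Z): β-rule — branch into T X, F Z  //  F X, T Z.
                      branch 1.1.2.1.1.1 (add T X, F Z):
                        ○ open, literals {X=T, Y=F, Z=F}.
                      branch 1.1.2.1.1.2 (add F X, T Z):
                        × closes — contains both Z and ~Z.
                  branch 1.1.2.1.2 (add F W):
                    F (X <-> Z): β-rule — branch into T X, F Z  //  F X, T Z.
                      branch 1.1.2.1.2.1 (add T X, F Z):
                        ○ open, literals {W=F, X=T, Z=F}.
                      branch 1.1.2.1.2.2 (add F X, T Z):
                        × closes — contains both Z and ~Z.
              branch 1.1.2.2 (add F X):
                F (Y & W): β-rule — branch into F Y  //  F W.
                  branch 1.1.2.2.1 (add F Y):
                    ○ open, literals {X=F, Y=F, Z=F}.
                  branch 1.1.2.2.2 (add F W):
                    ○ open, literals {W=F, X=F, Z=F}.
      branch 1.2 (add T ((Y -> W) <-> (~Z <-> V))):
        T ((Y -> W) <-> (~Z <-> V)): β-rule — branch into T (Y -> W), T (~Z <-> V)  //  F (Y -> W), F (~Z <-> V).
          branch 1.2.1 (add T (Y -> W), T (~Z <-> V)):
            T (Y -> W): β-rule — branch into F Y  //  T W.
              branch 1.2.1.1 (add F Y):
                T (~Z <-> V): β-rule — branch into T ~Z, T V  //  F ~Z, F V.
                  branch 1.2.1.1.1 (add T ~Z, T V):
                    ○ open, literals {V=T, Y=F, Z=F}.
                  branch 1.2.1.1.2 (add F ~Z, F V):
                    × closes — contains both Z and ~Z.
              branch 1.2.1.2 (add T W):
                T (~Z <-> V): β-rule — branch into T ~Z, T V  //  F ~Z, F V.
                  branch 1.2.1.2.1 (add T ~Z, T V):
                    ○ open, literals {V=T, W=T, Z=F}.
                  branch 1.2.1.2.2 (add F ~Z, F V):
                    × closes — contains both Z and ~Z.
          branch 1.2.2 (add F (Y -> W), F (~Z <-> V)):
            F (Y -> W): α-rule — add T Y, F W.
            F (~Z <-> V): β-rule — branch into T ~Z, F V  //  F ~Z, T V.
              branch 1.2.2.1 (add T ~Z, F V):
                ○ open, literals {V=F, W=F, Y=T, Z=F}.
              branch 1.2.2.2 (add F ~Z, T V):
                × closes — contains both Z and ~Z.
  branch 2 (add F ((((Z | (X <-> Z)) & X) <-> (Y & W)) | ((Y -> W) <-> (~Z <-> V))), F ~Z):
    × closes — contains both Z and ~Z.
9 branches closed, 7 open.
Each open branch fixes some atoms; the unmentioned ones are free. Counting distinct full assignments: branch {X=T, Y=F, Z=F} (V, W) contributes 4 new; branch {W=F, X=T, Z=F} (V, Y) contributes 2 new; branch {X=F, Y=F, Z=F} (V, W) contributes 4 new; branch {W=F, X=F, Z=F} (V, Y) contributes 2 new; branch {V=T, Y=F, Z=F} (X, W) contributes 0 new; branch {V=T, W=T, Z=F} (X, Y) contributes 2 new; branch {V=F, W=F, Y=T, Z=F} (X) contributes 0 new. Total: 14.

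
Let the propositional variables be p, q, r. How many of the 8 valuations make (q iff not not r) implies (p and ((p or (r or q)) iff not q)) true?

5

Initial set: {((q iff not not r) implies (p and ((p or (r or q)) iff not q)))}.
((q iff not not r) implies (p and ((p or (r or q)) iff not q))): β-rule — branch into not (q iff not not r)  //  (p and ((p or (r or q)) iff not q)).
  branch 1 (add not (q iff not not r)):
    not (q iff not not r): β-rule — branch into q, not not not r  //  not q, not not r.
      branch 1.1 (add q, not not not r):
        not not not r: drop double negation, giving not r.
        ○ open, literals {q=1, r=0}.
      branch 1.2 (add not q, not not r):
        not not r: drop double negation, giving r.
        ○ open, literals {q=0, r=1}.
  branch 2 (add (p and ((p or (r or q)) iff not q))):
    (p and ((p or (r or q)) iff not q)): α-rule — add p, ((p or (r or q)) iff not q).
    ((p or (r or q)) iff not q): β-rule — branch into (p or (r or q)), not q  //  not (p or (r or q)), not not q.
      branch 2.1 (add (p or (r or q)), not q):
        (p or (r or q)): β-rule — branch into p  //  (r or q).
          branch 2.1.1 (add p):
            ○ open, literals {p=1, q=0}.
          branch 2.1.2 (add (r or q)):
            (r or q): β-rule — branch into r  //  q.
              branch 2.1.2.1 (add r):
                ○ open, literals {p=1, q=0, r=1}.
              branch 2.1.2.2 (add q):
                × closes — contains both q and not q.
      branch 2.2 (add not (p or (r or q)), not not q):
        not (p or (r or q)): α-rule — add not p, not (r or q).
        × closes — contains both p and not p.
2 branches closed, 4 open.
Each open branch fixes some atoms; the unmentioned ones are free. Counting distinct full assignments: branch {q=1, r=0} (p) contributes 2 new; branch {q=0, r=1} (p) contributes 2 new; branch {p=1, q=0} (r) contributes 1 new; branch {p=1, q=0, r=1} (none free) contributes 0 new. Total: 5.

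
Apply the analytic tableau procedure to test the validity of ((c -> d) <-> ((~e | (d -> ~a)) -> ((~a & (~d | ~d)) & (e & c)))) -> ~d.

Not valid

Assume the negation and expand:
Initial set: {~(((c -> d) <-> ((~e | (d -> ~a)) -> ((~a & (~d | ~d)) & (e & c)))) -> ~d)}.
~(((c -> d) <-> ((~e | (d -> ~a)) -> ((~a & (~d | ~d)) & (e & c)))) -> ~d): α-rule — add ((c -> d) <-> ((~e | (d -> ~a)) -> ((~a & (~d | ~d)) & (e & c)))), ~~d.
((c -> d) <-> ((~e | (d -> ~a)) -> ((~a & (~d | ~d)) & (e & c)))): β-rule — branch into (c -> d), ((~e | (d -> ~a)) -> ((~a & (~d | ~d)) & (e & c)))  //  ~(c -> d), ~((~e | (d -> ~a)) -> ((~a & (~d | ~d)) & (e & c))).
  branch 1 (add (c -> d), ((~e | (d -> ~a)) -> ((~a & (~d | ~d)) & (e & c)))):
    (c -> d): β-rule — branch into ~c  //  d.
      branch 1.1 (add ~c):
        ((~e | (d -> ~a)) -> ((~a & (~d | ~d)) & (e & c))): β-rule — branch into ~(~e | (d -> ~a))  //  ((~a & (~d | ~d)) & (e & c)).
          branch 1.1.1 (add ~(~e | (d -> ~a))):
            ~(~e | (d -> ~a)): α-rule — add ~~e, ~(d -> ~a).
            ~(d -> ~a): α-rule — add d, ~~a.
            ○ open, literals {a=1, c=0, d=1, e=1}.
          branch 1.1.2 (add ((~a & (~d | ~d)) & (e & c))):
            ((~a & (~d | ~d)) & (e & c)): α-rule — add (~a & (~d | ~d)), (e & c).
            (~a & (~d | ~d)): α-rule — add ~a, (~d | ~d).
            (e & c): α-rule — add e, c.
            × closes — contains both c and ~c.
      branch 1.2 (add d):
        ((~e | (d -> ~a)) -> ((~a & (~d | ~d)) & (e & c))): β-rule — branch into ~(~e | (d -> ~a))  //  ((~a & (~d | ~d)) & (e & c)).
          branch 1.2.1 (add ~(~e | (d -> ~a))):
            ~(~e | (d -> ~a)): α-rule — add ~~e, ~(d -> ~a).
            ~(d -> ~a): α-rule — add d, ~~a.
            ○ open, literals {a=1, d=1, e=1}.
          branch 1.2.2 (add ((~a & (~d | ~d)) & (e & c))):
            ((~a & (~d | ~d)) & (e & c)): α-rule — add (~a & (~d | ~d)), (e & c).
            (~a & (~d | ~d)): α-rule — add ~a, (~d | ~d).
            (e & c): α-rule — add e, c.
            (~d | ~d): β-rule — branch into ~d  //  ~d.
              branch 1.2.2.1 (add ~d):
                × closes — contains both d and ~d.
              branch 1.2.2.2 (add ~d):
                × closes — contains both d and ~d.
  branch 2 (add ~(c -> d), ~((~e | (d -> ~a)) -> ((~a & (~d | ~d)) & (e & c)))):
    ~(c -> d): α-rule — add c, ~d.
    × closes — contains both d and ~d.
4 branches closed, 2 open.
An open branch gives a countermodel: a=1, c=0, d=1, e=1 (unmentioned atoms arbitrary); under it the original formula is false.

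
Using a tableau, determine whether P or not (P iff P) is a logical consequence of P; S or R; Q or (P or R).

Initial set: {P; (S or R); (Q or (P or R)); not (P or not (P iff P))}.
not (P or not (P iff P)): α-rule — add not P, not not (P iff P).
× closes — contains both P and not P.
All 1 branch closes.
Every branch closed, so the premises entail the conclusion.

Yes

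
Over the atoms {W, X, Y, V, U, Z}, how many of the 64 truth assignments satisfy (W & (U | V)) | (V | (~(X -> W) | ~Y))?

56

Initial set: {((W & (U | V)) | (V | (~(X -> W) | ~Y)))}.
((W & (U | V)) | (V | (~(X -> W) | ~Y))): β-rule — branch into (W & (U | V))  //  (V | (~(X -> W) | ~Y)).
  branch 1 (add (W & (U | V))):
    (W & (U | V)): α-rule — add W, (U | V).
    (U | V): β-rule — branch into U  //  V.
      branch 1.1 (add U):
        ○ open, literals {U=1, W=1}.
      branch 1.2 (add V):
        ○ open, literals {V=1, W=1}.
  branch 2 (add (V | (~(X -> W) | ~Y))):
    (V | (~(X -> W) | ~Y)): β-rule — branch into V  //  (~(X -> W) | ~Y).
      branch 2.1 (add V):
        ○ open, literals {V=1}.
      branch 2.2 (add (~(X -> W) | ~Y)):
        (~(X -> W) | ~Y): β-rule — branch into ~(X -> W)  //  ~Y.
          branch 2.2.1 (add ~(X -> W)):
            ~(X -> W): α-rule — add X, ~W.
            ○ open, literals {W=0, X=1}.
          branch 2.2.2 (add ~Y):
            ○ open, literals {Y=0}.
0 branches closed, 5 open.
Each open branch fixes some atoms; the unmentioned ones are free. Counting distinct full assignments: branch {U=1, W=1} (X, Y, V, Z) contributes 16 new; branch {V=1, W=1} (X, Y, U, Z) contributes 8 new; branch {V=1} (W, X, Y, U, Z) contributes 16 new; branch {W=0, X=1} (Y, V, U, Z) contributes 8 new; branch {Y=0} (W, X, V, U, Z) contributes 8 new. Total: 56.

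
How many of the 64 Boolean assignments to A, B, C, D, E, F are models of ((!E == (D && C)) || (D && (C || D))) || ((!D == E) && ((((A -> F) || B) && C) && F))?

Initial set: {(((!E == (D && C)) || (D && (C || D))) || ((!D == E) && ((((A -> F) || B) && C) && F)))}.
(((!E == (D && C)) || (D && (C || D))) || ((!D == E) && ((((A -> F) || B) && C) && F))): β-rule — branch into ((!E == (D && C)) || (D && (C || D)))  //  ((!D == E) && ((((A -> F) || B) && C) && F)).
  branch 1 (add ((!E == (D && C)) || (D && (C || D)))):
    ((!E == (D && C)) || (D && (C || D))): β-rule — branch into (!E == (D && C))  //  (D && (C || D)).
      branch 1.1 (add (!E == (D && C))):
        (!E == (D && C)): β-rule — branch into !E, (D && C)  //  !!E, !(D && C).
          branch 1.1.1 (add !E, (D && C)):
            (D && C): α-rule — add D, C.
            ○ open, literals {C=1, D=1, E=0}.
          branch 1.1.2 (add !!E, !(D && C)):
            !(D && C): β-rule — branch into !D  //  !C.
              branch 1.1.2.1 (add !D):
                ○ open, literals {D=0, E=1}.
              branch 1.1.2.2 (add !C):
                ○ open, literals {C=0, E=1}.
      branch 1.2 (add (D && (C || D))):
        (D && (C || D)): α-rule — add D, (C || D).
        (C || D): β-rule — branch into C  //  D.
          branch 1.2.1 (add C):
            ○ open, literals {C=1, D=1}.
          branch 1.2.2 (add D):
            ○ open, literals {D=1}.
  branch 2 (add ((!D == E) && ((((A -> F) || B) && C) && F))):
    ((!D == E) && ((((A -> F) || B) && C) && F)): α-rule — add (!D == E), ((((A -> F) || B) && C) && F).
    ((((A -> F) || B) && C) && F): α-rule — add (((A -> F) || B) && C), F.
    (((A -> F) || B) && C): α-rule — add ((A -> F) || B), C.
    (!D == E): β-rule — branch into !D, E  //  !!D, !E.
      branch 2.1 (add !D, E):
        ((A -> F) || B): β-rule — branch into (A -> F)  //  B.
          branch 2.1.1 (add (A -> F)):
            (A -> F): β-rule — branch into !A  //  F.
              branch 2.1.1.1 (add !A):
                ○ open, literals {A=0, C=1, D=0, E=1, F=1}.
              branch 2.1.1.2 (add F):
                ○ open, literals {C=1, D=0, E=1, F=1}.
          branch 2.1.2 (add B):
            ○ open, literals {B=1, C=1, D=0, E=1, F=1}.
      branch 2.2 (add !!D, !E):
        ((A -> F) || B): β-rule — branch into (A -> F)  //  B.
          branch 2.2.1 (add (A -> F)):
            (A -> F): β-rule — branch into !A  //  F.
              branch 2.2.1.1 (add !A):
                ○ open, literals {A=0, C=1, D=1, E=0, F=1}.
              branch 2.2.1.2 (add F):
                ○ open, literals {C=1, D=1, E=0, F=1}.
          branch 2.2.2 (add B):
            ○ open, literals {B=1, C=1, D=1, E=0, F=1}.
0 branches closed, 11 open.
Each open branch fixes some atoms; the unmentioned ones are free. Counting distinct full assignments: branch {C=1, D=1, E=0} (A, B, F) contributes 8 new; branch {D=0, E=1} (A, B, C, F) contributes 16 new; branch {C=0, E=1} (A, B, D, F) contributes 8 new; branch {C=1, D=1} (A, B, E, F) contributes 8 new; branch {D=1} (A, B, C, E, F) contributes 8 new; branch {A=0, C=1, D=0, E=1, F=1} (B) contributes 0 new; branch {C=1, D=0, E=1, F=1} (A, B) contributes 0 new; branch {B=1, C=1, D=0, E=1, F=1} (A) contributes 0 new; branch {A=0, C=1, D=1, E=0, F=1} (B) contributes 0 new; branch {C=1, D=1, E=0, F=1} (A, B) contributes 0 new; branch {B=1, C=1, D=1, E=0, F=1} (A) contributes 0 new. Total: 48.

48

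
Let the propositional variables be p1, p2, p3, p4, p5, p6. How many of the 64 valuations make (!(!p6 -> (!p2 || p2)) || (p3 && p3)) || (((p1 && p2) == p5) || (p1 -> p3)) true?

Initial set: {((!(!p6 -> (!p2 || p2)) || (p3 && p3)) || (((p1 && p2) == p5) || (p1 -> p3)))}.
((!(!p6 -> (!p2 || p2)) || (p3 && p3)) || (((p1 && p2) == p5) || (p1 -> p3))): β-rule — branch into (!(!p6 -> (!p2 || p2)) || (p3 && p3))  //  (((p1 && p2) == p5) || (p1 -> p3)).
  branch 1 (add (!(!p6 -> (!p2 || p2)) || (p3 && p3))):
    (!(!p6 -> (!p2 || p2)) || (p3 && p3)): β-rule — branch into !(!p6 -> (!p2 || p2))  //  (p3 && p3).
      branch 1.1 (add !(!p6 -> (!p2 || p2))):
        !(!p6 -> (!p2 || p2)): α-rule — add !p6, !(!p2 || p2).
        !(!p2 || p2): α-rule — add !!p2, !p2.
        × closes — contains both p2 and !p2.
      branch 1.2 (add (p3 && p3)):
        (p3 && p3): α-rule — add p3, p3.
        ○ open, literals {p3=1}.
  branch 2 (add (((p1 && p2) == p5) || (p1 -> p3))):
    (((p1 && p2) == p5) || (p1 -> p3)): β-rule — branch into ((p1 && p2) == p5)  //  (p1 -> p3).
      branch 2.1 (add ((p1 && p2) == p5)):
        ((p1 && p2) == p5): β-rule — branch into (p1 && p2), p5  //  !(p1 && p2), !p5.
          branch 2.1.1 (add (p1 && p2), p5):
            (p1 && p2): α-rule — add p1, p2.
            ○ open, literals {p1=1, p2=1, p5=1}.
          branch 2.1.2 (add !(p1 && p2), !p5):
            !(p1 && p2): β-rule — branch into !p1  //  !p2.
              branch 2.1.2.1 (add !p1):
                ○ open, literals {p1=0, p5=0}.
              branch 2.1.2.2 (add !p2):
                ○ open, literals {p2=0, p5=0}.
      branch 2.2 (add (p1 -> p3)):
        (p1 -> p3): β-rule — branch into !p1  //  p3.
          branch 2.2.1 (add !p1):
            ○ open, literals {p1=0}.
          branch 2.2.2 (add p3):
            ○ open, literals {p3=1}.
1 branch closed, 6 open.
Each open branch fixes some atoms; the unmentioned ones are free. Counting distinct full assignments: branch {p3=1} (p1, p2, p4, p5, p6) contributes 32 new; branch {p1=1, p2=1, p5=1} (p3, p4, p6) contributes 4 new; branch {p1=0, p5=0} (p2, p3, p4, p6) contributes 8 new; branch {p2=0, p5=0} (p1, p3, p4, p6) contributes 4 new; branch {p1=0} (p2, p3, p4, p5, p6) contributes 8 new; branch {p3=1} (p1, p2, p4, p5, p6) contributes 0 new. Total: 56.

56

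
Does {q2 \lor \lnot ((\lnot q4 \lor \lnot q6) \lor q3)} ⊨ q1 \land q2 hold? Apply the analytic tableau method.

No

Initial set: {T (q2 \lor \lnot ((\lnot q4 \lor \lnot q6) \lor q3)); F (q1 \land q2)}.
T (q2 \lor \lnot ((\lnot q4 \lor \lnot q6) \lor q3)): β-rule — branch into T q2  //  T \lnot ((\lnot q4 \lor \lnot q6) \lor q3).
  branch 1 (add T q2):
    F (q1 \land q2): β-rule — branch into F q1  //  F q2.
      branch 1.1 (add F q1):
        ○ open, literals {q1=false, q2=true}.
      branch 1.2 (add F q2):
        × closes — contains both q2 and \lnot q2.
  branch 2 (add T \lnot ((\lnot q4 \lor \lnot q6) \lor q3)):
    T \lnot ((\lnot q4 \lor \lnot q6) \lor q3): α-rule — add F (\lnot q4 \lor \lnot q6), F q3.
    F (\lnot q4 \lor \lnot q6): α-rule — add F \lnot q4, F \lnot q6.
    F (q1 \land q2): β-rule — branch into F q1  //  F q2.
      branch 2.1 (add F q1):
        ○ open, literals {q1=false, q3=false, q4=true, q6=true}.
      branch 2.2 (add F q2):
        ○ open, literals {q2=false, q3=false, q4=true, q6=true}.
1 branch closed, 3 open.
An open branch gives a countermodel: q1=false, q2=true (unmentioned atoms arbitrary); the premises hold there but the conclusion fails.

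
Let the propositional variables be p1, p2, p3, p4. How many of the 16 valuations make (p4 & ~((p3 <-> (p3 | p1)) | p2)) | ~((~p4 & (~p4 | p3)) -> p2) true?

Initial set: {T ((p4 & ~((p3 <-> (p3 | p1)) | p2)) | ~((~p4 & (~p4 | p3)) -> p2))}.
T ((p4 & ~((p3 <-> (p3 | p1)) | p2)) | ~((~p4 & (~p4 | p3)) -> p2)): β-rule — branch into T (p4 & ~((p3 <-> (p3 | p1)) | p2))  //  T ~((~p4 & (~p4 | p3)) -> p2).
  branch 1 (add T (p4 & ~((p3 <-> (p3 | p1)) | p2))):
    T (p4 & ~((p3 <-> (p3 | p1)) | p2)): α-rule — add T p4, T ~((p3 <-> (p3 | p1)) | p2).
    T ~((p3 <-> (p3 | p1)) | p2): α-rule — add F (p3 <-> (p3 | p1)), F p2.
    F (p3 <-> (p3 | p1)): β-rule — branch into T p3, F (p3 | p1)  //  F p3, T (p3 | p1).
      branch 1.1 (add T p3, F (p3 | p1)):
        F (p3 | p1): α-rule — add F p3, F p1.
        × closes — contains both p3 and ~p3.
      branch 1.2 (add F p3, T (p3 | p1)):
        T (p3 | p1): β-rule — branch into T p3  //  T p1.
          branch 1.2.1 (add T p3):
            × closes — contains both p3 and ~p3.
          branch 1.2.2 (add T p1):
            ○ open, literals {p1=true, p2=false, p3=false, p4=true}.
  branch 2 (add T ~((~p4 & (~p4 | p3)) -> p2)):
    T ~((~p4 & (~p4 | p3)) -> p2): α-rule — add T (~p4 & (~p4 | p3)), F p2.
    T (~p4 & (~p4 | p3)): α-rule — add T ~p4, T (~p4 | p3).
    T (~p4 | p3): β-rule — branch into T ~p4  //  T p3.
      branch 2.1 (add T ~p4):
        ○ open, literals {p2=false, p4=false}.
      branch 2.2 (add T p3):
        ○ open, literals {p2=false, p3=true, p4=false}.
2 branches closed, 3 open.
Each open branch fixes some atoms; the unmentioned ones are free. Counting distinct full assignments: branch {p1=true, p2=false, p3=false, p4=true} (none free) contributes 1 new; branch {p2=false, p4=false} (p1, p3) contributes 4 new; branch {p2=false, p3=true, p4=false} (p1) contributes 0 new. Total: 5.

5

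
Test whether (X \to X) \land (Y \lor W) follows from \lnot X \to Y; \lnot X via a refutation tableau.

Initial set: {T (\lnot X \to Y); T \lnot X; F ((X \to X) \land (Y \lor W))}.
T (\lnot X \to Y): β-rule — branch into F \lnot X  //  T Y.
  branch 1 (add F \lnot X):
    × closes — contains both X and \lnot X.
  branch 2 (add T Y):
    F ((X \to X) \land (Y \lor W)): β-rule — branch into F (X \to X)  //  F (Y \lor W).
      branch 2.1 (add F (X \to X)):
        F (X \to X): α-rule — add T X, F X.
        × closes — contains both X and \lnot X.
      branch 2.2 (add F (Y \lor W)):
        F (Y \lor W): α-rule — add F Y, F W.
        × closes — contains both Y and \lnot Y.
All 3 branches close.
Every branch closed, so the premises entail the conclusion.

Yes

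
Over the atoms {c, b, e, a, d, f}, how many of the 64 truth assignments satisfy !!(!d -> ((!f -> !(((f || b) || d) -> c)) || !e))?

Initial set: {!!(!d -> ((!f -> !(((f || b) || d) -> c)) || !e))}.
!!(!d -> ((!f -> !(((f || b) || d) -> c)) || !e)): drop double negation, giving (!d -> ((!f -> !(((f || b) || d) -> c)) || !e)).
(!d -> ((!f -> !(((f || b) || d) -> c)) || !e)): β-rule — branch into !!d  //  ((!f -> !(((f || b) || d) -> c)) || !e).
  branch 1 (add !!d):
    ○ open, literals {d=true}.
  branch 2 (add ((!f -> !(((f || b) || d) -> c)) || !e)):
    ((!f -> !(((f || b) || d) -> c)) || !e): β-rule — branch into (!f -> !(((f || b) || d) -> c))  //  !e.
      branch 2.1 (add (!f -> !(((f || b) || d) -> c))):
        (!f -> !(((f || b) || d) -> c)): β-rule — branch into !!f  //  !(((f || b) || d) -> c).
          branch 2.1.1 (add !!f):
            ○ open, literals {f=true}.
          branch 2.1.2 (add !(((f || b) || d) -> c)):
            !(((f || b) || d) -> c): α-rule — add ((f || b) || d), !c.
            ((f || b) || d): β-rule — branch into (f || b)  //  d.
              branch 2.1.2.1 (add (f || b)):
                (f || b): β-rule — branch into f  //  b.
                  branch 2.1.2.1.1 (add f):
                    ○ open, literals {c=false, f=true}.
                  branch 2.1.2.1.2 (add b):
                    ○ open, literals {b=true, c=false}.
              branch 2.1.2.2 (add d):
                ○ open, literals {c=false, d=true}.
      branch 2.2 (add !e):
        ○ open, literals {e=false}.
0 branches closed, 6 open.
Each open branch fixes some atoms; the unmentioned ones are free. Counting distinct full assignments: branch {d=true} (c, b, e, a, f) contributes 32 new; branch {f=true} (c, b, e, a, d) contributes 16 new; branch {c=false, f=true} (b, e, a, d) contributes 0 new; branch {b=true, c=false} (e, a, d, f) contributes 4 new; branch {c=false, d=true} (b, e, a, f) contributes 0 new; branch {e=false} (c, b, a, d, f) contributes 6 new. Total: 58.

58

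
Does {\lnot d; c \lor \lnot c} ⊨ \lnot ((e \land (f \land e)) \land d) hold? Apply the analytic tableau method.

Initial set: {T \lnot d; T (c \lor \lnot c); F \lnot ((e \land (f \land e)) \land d)}.
F \lnot ((e \land (f \land e)) \land d): α-rule — add T (e \land (f \land e)), T d.
× closes — contains both d and \lnot d.
All 1 branch closes.
Every branch closed, so the premises entail the conclusion.

Yes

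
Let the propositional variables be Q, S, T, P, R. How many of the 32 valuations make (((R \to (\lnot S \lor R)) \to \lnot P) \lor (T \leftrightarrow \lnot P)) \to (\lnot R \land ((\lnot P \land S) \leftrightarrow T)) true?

16

Initial set: {T ((((R \to (\lnot S \lor R)) \to \lnot P) \lor (T \leftrightarrow \lnot P)) \to (\lnot R \land ((\lnot P \land S) \leftrightarrow T)))}.
T ((((R \to (\lnot S \lor R)) \to \lnot P) \lor (T \leftrightarrow \lnot P)) \to (\lnot R \land ((\lnot P \land S) \leftrightarrow T))): β-rule — branch into F (((R \to (\lnot S \lor R)) \to \lnot P) \lor (T \leftrightarrow \lnot P))  //  T (\lnot R \land ((\lnot P \land S) \leftrightarrow T)).
  branch 1 (add F (((R \to (\lnot S \lor R)) \to \lnot P) \lor (T \leftrightarrow \lnot P))):
    F (((R \to (\lnot S \lor R)) \to \lnot P) \lor (T \leftrightarrow \lnot P)): α-rule — add F ((R \to (\lnot S \lor R)) \to \lnot P), F (T \leftrightarrow \lnot P).
    F ((R \to (\lnot S \lor R)) \to \lnot P): α-rule — add T (R \to (\lnot S \lor R)), F \lnot P.
    F (T \leftrightarrow \lnot P): β-rule — branch into T T, F \lnot P  //  F T, T \lnot P.
      branch 1.1 (add T T, F \lnot P):
        T (R \to (\lnot S \lor R)): β-rule — branch into F R  //  T (\lnot S \lor R).
          branch 1.1.1 (add F R):
            ○ open, literals {P=1, R=0, T=1}.
          branch 1.1.2 (add T (\lnot S \lor R)):
            T (\lnot S \lor R): β-rule — branch into T \lnot S  //  T R.
              branch 1.1.2.1 (add T \lnot S):
                ○ open, literals {P=1, S=0, T=1}.
              branch 1.1.2.2 (add T R):
                ○ open, literals {P=1, R=1, T=1}.
      branch 1.2 (add F T, T \lnot P):
        × closes — contains both P and \lnot P.
  branch 2 (add T (\lnot R \land ((\lnot P \land S) \leftrightarrow T))):
    T (\lnot R \land ((\lnot P \land S) \leftrightarrow T)): α-rule — add T \lnot R, T ((\lnot P \land S) \leftrightarrow T).
    T ((\lnot P \land S) \leftrightarrow T): β-rule — branch into T (\lnot P \land S), T T  //  F (\lnot P \land S), F T.
      branch 2.1 (add T (\lnot P \land S), T T):
        T (\lnot P \land S): α-rule — add T \lnot P, T S.
        ○ open, literals {P=0, R=0, S=1, T=1}.
      branch 2.2 (add F (\lnot P \land S), F T):
        F (\lnot P \land S): β-rule — branch into F \lnot P  //  F S.
          branch 2.2.1 (add F \lnot P):
            ○ open, literals {P=1, R=0, T=0}.
          branch 2.2.2 (add F S):
            ○ open, literals {R=0, S=0, T=0}.
1 branch closed, 6 open.
Each open branch fixes some atoms; the unmentioned ones are free. Counting distinct full assignments: branch {P=1, R=0, T=1} (Q, S) contributes 4 new; branch {P=1, S=0, T=1} (Q, R) contributes 2 new; branch {P=1, R=1, T=1} (Q, S) contributes 2 new; branch {P=0, R=0, S=1, T=1} (Q) contributes 2 new; branch {P=1, R=0, T=0} (Q, S) contributes 4 new; branch {R=0, S=0, T=0} (Q, P) contributes 2 new. Total: 16.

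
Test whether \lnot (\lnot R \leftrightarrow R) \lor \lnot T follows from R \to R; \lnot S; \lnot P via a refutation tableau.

Initial set: {(R \to R); \lnot S; \lnot P; \lnot (\lnot (\lnot R \leftrightarrow R) \lor \lnot T)}.
\lnot (\lnot (\lnot R \leftrightarrow R) \lor \lnot T): α-rule — add \lnot \lnot (\lnot R \leftrightarrow R), \lnot \lnot T.
(R \to R): β-rule — branch into \lnot R  //  R.
  branch 1 (add \lnot R):
    \lnot \lnot (\lnot R \leftrightarrow R): β-rule — branch into \lnot R, R  //  \lnot \lnot R, \lnot R.
      branch 1.1 (add \lnot R, R):
        × closes — contains both R and \lnot R.
      branch 1.2 (add \lnot \lnot R, \lnot R):
        × closes — contains both R and \lnot R.
  branch 2 (add R):
    \lnot \lnot (\lnot R \leftrightarrow R): β-rule — branch into \lnot R, R  //  \lnot \lnot R, \lnot R.
      branch 2.1 (add \lnot R, R):
        × closes — contains both R and \lnot R.
      branch 2.2 (add \lnot \lnot R, \lnot R):
        × closes — contains both R and \lnot R.
All 4 branches close.
Every branch closed, so the premises entail the conclusion.

Yes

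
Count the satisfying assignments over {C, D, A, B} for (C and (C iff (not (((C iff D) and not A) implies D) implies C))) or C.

Initial set: {((C and (C iff (not (((C iff D) and not A) implies D) implies C))) or C)}.
((C and (C iff (not (((C iff D) and not A) implies D) implies C))) or C): β-rule — branch into (C and (C iff (not (((C iff D) and not A) implies D) implies C)))  //  C.
  branch 1 (add (C and (C iff (not (((C iff D) and not A) implies D) implies C)))):
    (C and (C iff (not (((C iff D) and not A) implies D) implies C))): α-rule — add C, (C iff (not (((C iff D) and not A) implies D) implies C)).
    (C iff (not (((C iff D) and not A) implies D) implies C)): β-rule — branch into C, (not (((C iff D) and not A) implies D) implies C)  //  not C, not (not (((C iff D) and not A) implies D) implies C).
      branch 1.1 (add C, (not (((C iff D) and not A) implies D) implies C)):
        (not (((C iff D) and not A) implies D) implies C): β-rule — branch into not not (((C iff D) and not A) implies D)  //  C.
          branch 1.1.1 (add not not (((C iff D) and not A) implies D)):
            not not (((C iff D) and not A) implies D): β-rule — branch into not ((C iff D) and not A)  //  D.
              branch 1.1.1.1 (add not ((C iff D) and not A)):
                not ((C iff D) and not A): β-rule — branch into not (C iff D)  //  not not A.
                  branch 1.1.1.1.1 (add not (C iff D)):
                    not (C iff D): β-rule — branch into C, not D  //  not C, D.
                      branch 1.1.1.1.1.1 (add C, not D):
                        ○ open, literals {C=true, D=false}.
                      branch 1.1.1.1.1.2 (add not C, D):
                        × closes — contains both C and not C.
                  branch 1.1.1.1.2 (add not not A):
                    ○ open, literals {A=true, C=true}.
              branch 1.1.1.2 (add D):
                ○ open, literals {C=true, D=true}.
          branch 1.1.2 (add C):
            ○ open, literals {C=true}.
      branch 1.2 (add not C, not (not (((C iff D) and not A) implies D) implies C)):
        × closes — contains both C and not C.
  branch 2 (add C):
    ○ open, literals {C=true}.
2 branches closed, 5 open.
Each open branch fixes some atoms; the unmentioned ones are free. Counting distinct full assignments: branch {C=true, D=false} (A, B) contributes 4 new; branch {A=true, C=true} (D, B) contributes 2 new; branch {C=true, D=true} (A, B) contributes 2 new; branch {C=true} (D, A, B) contributes 0 new; branch {C=true} (D, A, B) contributes 0 new. Total: 8.

8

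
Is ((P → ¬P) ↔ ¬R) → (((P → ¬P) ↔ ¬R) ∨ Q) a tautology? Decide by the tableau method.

Valid

Assume the negation and expand:
Initial set: {F (((P → ¬P) ↔ ¬R) → (((P → ¬P) ↔ ¬R) ∨ Q))}.
F (((P → ¬P) ↔ ¬R) → (((P → ¬P) ↔ ¬R) ∨ Q)): α-rule — add T ((P → ¬P) ↔ ¬R), F (((P → ¬P) ↔ ¬R) ∨ Q).
F (((P → ¬P) ↔ ¬R) ∨ Q): α-rule — add F ((P → ¬P) ↔ ¬R), F Q.
T ((P → ¬P) ↔ ¬R): β-rule — branch into T (P → ¬P), T ¬R  //  F (P → ¬P), F ¬R.
  branch 1 (add T (P → ¬P), T ¬R):
    F ((P → ¬P) ↔ ¬R): β-rule — branch into T (P → ¬P), F ¬R  //  F (P → ¬P), T ¬R.
      branch 1.1 (add T (P → ¬P), F ¬R):
        × closes — contains both R and ¬R.
      branch 1.2 (add F (P → ¬P), T ¬R):
        F (P → ¬P): α-rule — add T P, F ¬P.
        T (P → ¬P): β-rule — branch into F P  //  T ¬P.
          branch 1.2.1 (add F P):
            × closes — contains both P and ¬P.
          branch 1.2.2 (add T ¬P):
            × closes — contains both P and ¬P.
  branch 2 (add F (P → ¬P), F ¬R):
    F (P → ¬P): α-rule — add T P, F ¬P.
    F ((P → ¬P) ↔ ¬R): β-rule — branch into T (P → ¬P), F ¬R  //  F (P → ¬P), T ¬R.
      branch 2.1 (add T (P → ¬P), F ¬R):
        T (P → ¬P): β-rule — branch into F P  //  T ¬P.
          branch 2.1.1 (add F P):
            × closes — contains both P and ¬P.
          branch 2.1.2 (add T ¬P):
            × closes — contains both P and ¬P.
      branch 2.2 (add F (P → ¬P), T ¬R):
        × closes — contains both R and ¬R.
All 6 branches close.
Every branch closed, so the negation is unsatisfiable and the formula is valid.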